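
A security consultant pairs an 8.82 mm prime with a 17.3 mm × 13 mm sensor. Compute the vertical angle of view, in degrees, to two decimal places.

72.78°

Angle of view α = 2·arctan(h/2f) with h = 13 mm and f = 8.82 mm.
h/2f = 0.73696; arctan(0.73696) ≈ 36.3888°, so α ≈ 72.7776°.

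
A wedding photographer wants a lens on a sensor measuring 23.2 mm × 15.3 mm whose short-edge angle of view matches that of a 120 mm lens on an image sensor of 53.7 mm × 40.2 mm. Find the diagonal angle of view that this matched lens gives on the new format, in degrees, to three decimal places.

33.844°

Equal short-edge AOV ⇒ f₂ = f₁ · 15.3/40.2 = 120 × 0.38060 ≈ 45.6716 mm.
Sensor diagonal = √(23.2² + 15.3²) = √772.3300 ≈ 27.7908 mm.
Diagonal AOV on the new format = 2·arctan(27.7908 / (2 × 45.6716)) = 2·arctan(0.30425) ≈ 33.8443°.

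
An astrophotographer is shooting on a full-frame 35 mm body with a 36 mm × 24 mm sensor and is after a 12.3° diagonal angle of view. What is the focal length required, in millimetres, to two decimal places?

Sensor diagonal = √(36² + 24²) = √1872.0000 ≈ 43.2666 mm.
From α = 2·arctan(d/2f) we get f = d / (2·tan(α/2)).
With d = 43.2666 mm and α/2 = 6.15°, tan(α/2) ≈ 0.10775, so f ≈ 43.2666 / 0.21550 ≈ 200.7696 mm.

200.77 mm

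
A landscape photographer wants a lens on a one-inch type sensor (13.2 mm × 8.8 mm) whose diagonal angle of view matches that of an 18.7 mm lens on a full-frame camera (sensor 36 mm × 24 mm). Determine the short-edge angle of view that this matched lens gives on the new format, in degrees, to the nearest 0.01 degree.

65.38°

Sensor diagonal = √(36² + 24²) = √1872.0000 ≈ 43.2666 mm.
Sensor diagonal = √(13.2² + 8.8²) = √251.6800 ≈ 15.8644 mm.
Equal diagonal AOV ⇒ f₂ = f₁ · 15.8644/43.2666 = 18.7 × 0.36667 ≈ 6.8567 mm.
Short-edge AOV on the new format = 2·arctan(8.8 / (2 × 6.8567)) = 2·arctan(0.64171) ≈ 65.3775°.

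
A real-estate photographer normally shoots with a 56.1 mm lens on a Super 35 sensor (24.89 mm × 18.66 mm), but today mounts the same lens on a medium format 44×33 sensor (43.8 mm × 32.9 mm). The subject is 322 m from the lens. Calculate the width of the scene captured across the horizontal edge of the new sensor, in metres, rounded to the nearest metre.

The focal length stays 56.1 mm; the relevant sensor dimension is now w = 43.8 mm. Object distance dₒ = 322 m = 322000 mm.
Thin-lens field width W = w·(dₒ − f)/f = 43.8 × (322000 − 56.1)/56.1 ≈ 251357.270 mm = 251.357 m.

251 m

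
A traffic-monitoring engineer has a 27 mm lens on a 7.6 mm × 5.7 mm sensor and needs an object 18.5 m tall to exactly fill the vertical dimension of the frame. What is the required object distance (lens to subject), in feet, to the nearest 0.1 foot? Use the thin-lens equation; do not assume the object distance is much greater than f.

287.6 ft

W: 18.5 m = 18500 mm.
Magnification m = h/W = dᵢ/dₒ; combined with 1/f = 1/dₒ + 1/dᵢ this gives dₒ = f·(1 + W/h).
dₒ = 27 mm × (1 + 18500/5.7) = 27 × 3246.6140 ≈ 87658.579 mm = 87658.579/304.8 ft = 287.594 ft.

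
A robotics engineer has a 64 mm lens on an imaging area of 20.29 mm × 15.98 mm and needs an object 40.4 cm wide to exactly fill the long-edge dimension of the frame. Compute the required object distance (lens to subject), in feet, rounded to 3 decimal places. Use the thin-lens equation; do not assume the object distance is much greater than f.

4.391 ft

W: 40.4 cm = 404 mm.
Magnification m = w/W = dᵢ/dₒ; combined with 1/f = 1/dₒ + 1/dᵢ this gives dₒ = f·(1 + W/w).
dₒ = 64 mm × (1 + 404/20.29) = 64 × 20.9113 ≈ 1338.322 mm = 1338.322/304.8 ft = 4.39082 ft.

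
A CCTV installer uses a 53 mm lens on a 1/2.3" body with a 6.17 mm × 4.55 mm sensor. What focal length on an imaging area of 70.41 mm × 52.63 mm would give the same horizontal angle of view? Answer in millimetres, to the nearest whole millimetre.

605 mm

Equal angle of view means equal width/f ratio, so f₂ = f₁ · (width₂/width₁) = 53 × 70.41/6.17.
f₂ = 53 × 11.41167 ≈ 604.818 mm.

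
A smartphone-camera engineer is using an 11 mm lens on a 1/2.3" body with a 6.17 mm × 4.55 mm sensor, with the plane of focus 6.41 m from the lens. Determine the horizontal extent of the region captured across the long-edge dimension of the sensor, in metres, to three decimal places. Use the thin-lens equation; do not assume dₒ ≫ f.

dₒ: 6.41 m = 6410 mm.
Similar triangles through the lens centre give W/dₒ = w/dᵢ; with 1/f = 1/dₒ + 1/dᵢ this gives W = w·(dₒ − f)/f.
W = 6.17 mm × (6410 − 11) / 11 = 6.17 × 581.7273 ≈ 3589.257 mm = 3.58926 m.

3.589 m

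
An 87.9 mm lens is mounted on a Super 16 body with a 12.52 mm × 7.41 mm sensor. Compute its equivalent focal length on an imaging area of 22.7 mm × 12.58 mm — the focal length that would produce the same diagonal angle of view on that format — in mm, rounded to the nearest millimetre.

157 mm

Sensor diagonal = √(12.52² + 7.41²) = √211.6585 ≈ 14.5485 mm.
Sensor diagonal = √(22.7² + 12.58²) = √673.5464 ≈ 25.9528 mm.
Equal angle of view means equal diagonal/f ratio, so f₂ = f₁ · (diagonal₂/diagonal₁) = 87.9 × 25.9528/14.5485.
f₂ = 87.9 × 1.78388 ≈ 156.803 mm.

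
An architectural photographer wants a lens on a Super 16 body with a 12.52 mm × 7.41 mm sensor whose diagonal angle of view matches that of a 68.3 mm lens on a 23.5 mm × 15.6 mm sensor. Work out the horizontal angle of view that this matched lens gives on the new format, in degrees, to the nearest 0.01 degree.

Sensor diagonal = √(23.5² + 15.6²) = √795.6100 ≈ 28.2066 mm.
Sensor diagonal = √(12.52² + 7.41²) = √211.6585 ≈ 14.5485 mm.
Equal diagonal AOV ⇒ f₂ = f₁ · 14.5485/28.2066 = 68.3 × 0.51578 ≈ 35.2280 mm.
Horizontal AOV on the new format = 2·arctan(12.52 / (2 × 35.2280)) = 2·arctan(0.17770) ≈ 20.1525°.

20.15°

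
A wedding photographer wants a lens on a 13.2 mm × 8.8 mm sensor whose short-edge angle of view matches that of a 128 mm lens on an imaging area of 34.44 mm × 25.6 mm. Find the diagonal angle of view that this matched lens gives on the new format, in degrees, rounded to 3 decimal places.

Equal short-edge AOV ⇒ f₂ = f₁ · 8.8/25.6 = 128 × 0.34375 ≈ 44.0000 mm.
Sensor diagonal = √(13.2² + 8.8²) = √251.6800 ≈ 15.8644 mm.
Diagonal AOV on the new format = 2·arctan(15.8644 / (2 × 44.0000)) = 2·arctan(0.18028) ≈ 20.4388°.

20.439°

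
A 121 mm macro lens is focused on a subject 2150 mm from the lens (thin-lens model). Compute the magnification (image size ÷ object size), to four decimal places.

Thin lens: 1/f = 1/dₒ + 1/dᵢ → 1/dᵢ = 1/121 − 1/2150 = 0.0077993 mm⁻¹, so dᵢ ≈ 128.2159 mm.
Magnification m = dᵢ/dₒ = 128.2159/2150 ≈ 0.05964.

0.0596×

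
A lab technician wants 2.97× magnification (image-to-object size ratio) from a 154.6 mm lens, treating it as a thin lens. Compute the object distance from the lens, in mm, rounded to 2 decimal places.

206.65 mm

With m = dᵢ/dₒ and 1/f = 1/dₒ + 1/dᵢ, substituting dᵢ = m·dₒ gives 1/f = (1 + 1/m)/dₒ, hence dₒ = f·(1 + 1/m).
dₒ = 154.6 × (1 + 1/2.97) = 154.6 × 1.33670 ≈ 206.654 mm.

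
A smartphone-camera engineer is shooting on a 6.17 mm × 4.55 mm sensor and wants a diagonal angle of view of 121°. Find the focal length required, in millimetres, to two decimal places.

Sensor diagonal = √(6.17² + 4.55²) = √58.7714 ≈ 7.6663 mm.
From α = 2·arctan(d/2f) we get f = d / (2·tan(α/2)).
With d = 7.6663 mm and α/2 = 60.5°, tan(α/2) ≈ 1.76749, so f ≈ 7.6663 / 3.53499 ≈ 2.1687 mm.

2.17 mm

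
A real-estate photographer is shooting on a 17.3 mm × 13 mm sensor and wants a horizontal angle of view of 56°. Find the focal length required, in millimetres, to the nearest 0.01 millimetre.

From α = 2·arctan(w/2f) we get f = w / (2·tan(α/2)).
With w = 17.3 mm and α/2 = 28°, tan(α/2) ≈ 0.53171, so f ≈ 17.3 / 1.06342 ≈ 16.2683 mm.

16.27 mm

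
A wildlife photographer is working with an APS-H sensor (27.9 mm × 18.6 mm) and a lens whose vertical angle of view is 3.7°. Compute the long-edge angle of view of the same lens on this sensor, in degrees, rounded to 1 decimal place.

From the vertical AOV: f = 18.6 / (2·tan(1.85°)) = 18.6 / 0.06460 ≈ 287.9273 mm.
Long-edge AOV = 2·arctan(27.9 / (2 × 287.9273)) = 2·arctan(0.04845) ≈ 5.5476°.

5.5°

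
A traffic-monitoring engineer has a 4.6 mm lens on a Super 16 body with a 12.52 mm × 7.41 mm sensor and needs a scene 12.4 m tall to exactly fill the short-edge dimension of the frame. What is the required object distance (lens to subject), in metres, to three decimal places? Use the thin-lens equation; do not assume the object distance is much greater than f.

7.702 m

W: 12.4 m = 12400 mm.
Magnification m = h/W = dᵢ/dₒ; combined with 1/f = 1/dₒ + 1/dᵢ this gives dₒ = f·(1 + W/h).
dₒ = 4.6 mm × (1 + 12400/7.41) = 4.6 × 1674.4143 ≈ 7702.306 mm = 7.70231 m.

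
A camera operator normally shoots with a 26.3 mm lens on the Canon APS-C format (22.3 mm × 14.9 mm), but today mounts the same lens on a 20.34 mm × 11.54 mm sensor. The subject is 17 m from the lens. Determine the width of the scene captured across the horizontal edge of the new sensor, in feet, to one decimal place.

43.1 ft

The focal length stays 26.3 mm; the relevant sensor dimension is now w = 20.34 mm. Object distance dₒ = 17 m = 17000 mm.
Thin-lens field width W = w·(dₒ − f)/f = 20.34 × (17000 − 26.3)/26.3 ≈ 13127.189 mm = 13127.189/304.8 ft = 43.0682 ft.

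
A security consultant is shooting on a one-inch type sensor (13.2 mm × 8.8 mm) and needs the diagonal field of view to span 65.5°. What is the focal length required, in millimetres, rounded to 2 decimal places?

Sensor diagonal = √(13.2² + 8.8²) = √251.6800 ≈ 15.8644 mm.
From α = 2·arctan(d/2f) we get f = d / (2·tan(α/2)).
With d = 15.8644 mm and α/2 = 32.75°, tan(α/2) ≈ 0.64322, so f ≈ 15.8644 / 1.28644 ≈ 12.3320 mm.

12.33 mm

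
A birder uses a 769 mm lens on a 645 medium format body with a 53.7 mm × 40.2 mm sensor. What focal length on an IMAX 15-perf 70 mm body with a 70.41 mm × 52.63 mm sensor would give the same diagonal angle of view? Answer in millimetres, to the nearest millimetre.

1008 mm

Sensor diagonal = √(53.7² + 40.2²) = √4499.7300 ≈ 67.0800 mm.
Sensor diagonal = √(70.41² + 52.63²) = √7727.4850 ≈ 87.9061 mm.
Equal angle of view means equal diagonal/f ratio, so f₂ = f₁ · (diagonal₂/diagonal₁) = 769 × 87.9061/67.0800.
f₂ = 769 × 1.31047 ≈ 1007.749 mm.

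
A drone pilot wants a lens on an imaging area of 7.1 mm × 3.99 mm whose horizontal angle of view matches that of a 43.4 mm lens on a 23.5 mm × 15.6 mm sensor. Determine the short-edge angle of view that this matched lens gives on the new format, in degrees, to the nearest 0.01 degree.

17.30°

Equal horizontal AOV ⇒ f₂ = f₁ · 7.1/23.5 = 43.4 × 0.30213 ≈ 13.1123 mm.
Short-edge AOV on the new format = 2·arctan(3.99 / (2 × 13.1123)) = 2·arctan(0.15215) ≈ 17.3020°.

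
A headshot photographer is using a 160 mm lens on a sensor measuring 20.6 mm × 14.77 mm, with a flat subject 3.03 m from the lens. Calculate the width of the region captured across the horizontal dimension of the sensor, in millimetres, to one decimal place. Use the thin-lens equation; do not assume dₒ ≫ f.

dₒ: 3.03 m = 3030 mm.
Similar triangles through the lens centre give W/dₒ = w/dᵢ; with 1/f = 1/dₒ + 1/dᵢ this gives W = w·(dₒ − f)/f.
W = 20.6 mm × (3030 − 160) / 160 = 20.6 × 17.9375 ≈ 369.513 mm.

369.5 mm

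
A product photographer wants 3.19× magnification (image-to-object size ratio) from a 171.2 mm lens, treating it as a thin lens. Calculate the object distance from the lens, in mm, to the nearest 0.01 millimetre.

224.87 mm

With m = dᵢ/dₒ and 1/f = 1/dₒ + 1/dᵢ, substituting dᵢ = m·dₒ gives 1/f = (1 + 1/m)/dₒ, hence dₒ = f·(1 + 1/m).
dₒ = 171.2 × (1 + 1/3.19) = 171.2 × 1.31348 ≈ 224.868 mm.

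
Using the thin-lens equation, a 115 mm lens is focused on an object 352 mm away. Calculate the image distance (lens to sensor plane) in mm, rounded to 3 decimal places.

1/dᵢ = 1/f − 1/dₒ = 1/115 − 1/352 = 0.0058547 mm⁻¹.
dᵢ = 1/0.0058547 ≈ 170.8017 mm.

170.802 mm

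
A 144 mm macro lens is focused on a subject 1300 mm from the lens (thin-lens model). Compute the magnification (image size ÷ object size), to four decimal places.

Thin lens: 1/f = 1/dₒ + 1/dᵢ → 1/dᵢ = 1/144 − 1/1300 = 0.0061752 mm⁻¹, so dᵢ ≈ 161.9377 mm.
Magnification m = dᵢ/dₒ = 161.9377/1300 ≈ 0.12457.

0.1246×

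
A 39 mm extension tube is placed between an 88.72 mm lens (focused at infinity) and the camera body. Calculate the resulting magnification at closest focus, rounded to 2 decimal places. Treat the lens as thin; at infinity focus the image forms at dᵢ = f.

0.44×

The tube moves the image plane from f to f + e, so dᵢ = 88.72 + 39 = 127.72 mm. Focus is achieved when 1/f = 1/dₒ + 1/dᵢ, giving dₒ = 1/(1/f − 1/(f+e)).
Magnification m = dᵢ/dₒ = (f+e)·(1/f − 1/(f+e)) = e/f = 39/88.72 ≈ 0.4396.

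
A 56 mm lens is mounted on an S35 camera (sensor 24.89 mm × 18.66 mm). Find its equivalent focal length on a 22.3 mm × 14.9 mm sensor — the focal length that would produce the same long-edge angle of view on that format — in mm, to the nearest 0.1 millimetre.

50.2 mm

Equal angle of view means equal width/f ratio, so f₂ = f₁ · (width₂/width₁) = 56 × 22.3/24.89.
f₂ = 56 × 0.89594 ≈ 50.173 mm.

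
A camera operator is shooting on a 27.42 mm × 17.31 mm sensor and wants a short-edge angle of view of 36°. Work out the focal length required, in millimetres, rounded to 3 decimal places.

26.637 mm

From α = 2·arctan(h/2f) we get f = h / (2·tan(α/2)).
With h = 17.31 mm and α/2 = 18°, tan(α/2) ≈ 0.32492, so f ≈ 17.31 / 0.64984 ≈ 26.6374 mm.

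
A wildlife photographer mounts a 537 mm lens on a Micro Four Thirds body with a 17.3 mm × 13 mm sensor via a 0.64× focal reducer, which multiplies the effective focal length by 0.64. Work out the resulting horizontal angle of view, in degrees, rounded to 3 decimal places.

2.884°

Effective focal length f = 537 × 0.64 = 343.68 mm.
α = 2·arctan(17.3 / (2 × 343.68)) = 2·arctan(0.02517) ≈ 2.8835°.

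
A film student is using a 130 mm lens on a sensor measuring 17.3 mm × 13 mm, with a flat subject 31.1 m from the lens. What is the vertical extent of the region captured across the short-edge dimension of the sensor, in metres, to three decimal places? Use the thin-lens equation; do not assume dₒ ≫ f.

dₒ: 31.1 m = 31100 mm.
Similar triangles through the lens centre give W/dₒ = h/dᵢ; with 1/f = 1/dₒ + 1/dᵢ this gives W = h·(dₒ − f)/f.
W = 13 mm × (31100 − 130) / 130 = 13 × 238.2308 ≈ 3097.000 mm = 3.097 m.

3.097 m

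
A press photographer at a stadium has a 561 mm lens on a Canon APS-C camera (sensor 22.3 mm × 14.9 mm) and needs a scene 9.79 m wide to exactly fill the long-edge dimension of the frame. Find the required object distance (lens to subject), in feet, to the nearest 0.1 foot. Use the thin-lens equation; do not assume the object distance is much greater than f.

W: 9.79 m = 9790 mm.
Magnification m = w/W = dᵢ/dₒ; combined with 1/f = 1/dₒ + 1/dᵢ this gives dₒ = f·(1 + W/w).
dₒ = 561 mm × (1 + 9790/22.3) = 561 × 440.0135 ≈ 246847.547 mm = 246847.547/304.8 ft = 809.867 ft.

809.9 ft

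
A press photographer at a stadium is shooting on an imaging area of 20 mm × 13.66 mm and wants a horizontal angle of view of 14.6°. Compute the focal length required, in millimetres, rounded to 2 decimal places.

From α = 2·arctan(w/2f) we get f = w / (2·tan(α/2)).
With w = 20 mm and α/2 = 7.3°, tan(α/2) ≈ 0.12810, so f ≈ 20 / 0.25621 ≈ 78.0622 mm.

78.06 mm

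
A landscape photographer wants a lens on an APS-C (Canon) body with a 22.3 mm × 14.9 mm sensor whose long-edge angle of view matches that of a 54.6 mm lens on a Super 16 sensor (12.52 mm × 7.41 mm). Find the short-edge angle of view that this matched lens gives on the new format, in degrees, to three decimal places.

8.761°

Equal long-edge AOV ⇒ f₂ = f₁ · 22.3/12.52 = 54.6 × 1.78115 ≈ 97.2508 mm.
Short-edge AOV on the new format = 2·arctan(14.9 / (2 × 97.2508)) = 2·arctan(0.07661) ≈ 8.7613°.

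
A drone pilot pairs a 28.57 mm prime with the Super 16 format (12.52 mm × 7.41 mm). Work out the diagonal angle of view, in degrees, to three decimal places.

Sensor diagonal = √(12.52² + 7.41²) = √211.6585 ≈ 14.5485 mm.
Angle of view α = 2·arctan(d/2f) with d = 14.5485 mm and f = 28.57 mm.
d/2f = 0.25461; arctan(0.25461) ≈ 14.2846°, so α ≈ 28.5693°.

28.569°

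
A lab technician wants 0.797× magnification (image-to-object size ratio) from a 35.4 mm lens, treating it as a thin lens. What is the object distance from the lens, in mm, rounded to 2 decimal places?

79.82 mm

With m = dᵢ/dₒ and 1/f = 1/dₒ + 1/dᵢ, substituting dᵢ = m·dₒ gives 1/f = (1 + 1/m)/dₒ, hence dₒ = f·(1 + 1/m).
dₒ = 35.4 × (1 + 1/0.797) = 35.4 × 2.25471 ≈ 79.817 mm.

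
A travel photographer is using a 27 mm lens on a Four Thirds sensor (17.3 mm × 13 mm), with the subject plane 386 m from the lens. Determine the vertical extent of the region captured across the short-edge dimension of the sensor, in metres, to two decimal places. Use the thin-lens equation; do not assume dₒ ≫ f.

185.84 m

dₒ: 386 m = 386000 mm.
Similar triangles through the lens centre give W/dₒ = h/dᵢ; with 1/f = 1/dₒ + 1/dᵢ this gives W = h·(dₒ − f)/f.
W = 13 mm × (386000 − 27) / 27 = 13 × 14295.2963 ≈ 185838.852 mm = 185.839 m.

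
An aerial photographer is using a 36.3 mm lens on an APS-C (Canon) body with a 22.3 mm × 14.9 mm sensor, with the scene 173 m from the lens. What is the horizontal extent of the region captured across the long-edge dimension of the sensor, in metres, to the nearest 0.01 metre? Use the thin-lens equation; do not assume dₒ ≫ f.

dₒ: 173 m = 173000 mm.
Similar triangles through the lens centre give W/dₒ = w/dᵢ; with 1/f = 1/dₒ + 1/dᵢ this gives W = w·(dₒ − f)/f.
W = 22.3 mm × (173000 − 36.3) / 36.3 = 22.3 × 4764.8402 ≈ 106255.937 mm = 106.256 m.

106.26 m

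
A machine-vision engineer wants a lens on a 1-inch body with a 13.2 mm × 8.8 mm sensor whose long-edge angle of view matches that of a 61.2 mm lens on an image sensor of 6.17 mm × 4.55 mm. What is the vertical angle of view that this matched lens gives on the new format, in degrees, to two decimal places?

3.85°

Equal long-edge AOV ⇒ f₂ = f₁ · 13.2/6.17 = 61.2 × 2.13938 ≈ 130.9303 mm.
Vertical AOV on the new format = 2·arctan(8.8 / (2 × 130.9303)) = 2·arctan(0.03361) ≈ 3.8495°.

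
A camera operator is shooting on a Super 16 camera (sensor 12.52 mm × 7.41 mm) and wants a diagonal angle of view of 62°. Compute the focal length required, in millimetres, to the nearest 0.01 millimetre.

Sensor diagonal = √(12.52² + 7.41²) = √211.6585 ≈ 14.5485 mm.
From α = 2·arctan(d/2f) we get f = d / (2·tan(α/2)).
With d = 14.5485 mm and α/2 = 31°, tan(α/2) ≈ 0.60086, so f ≈ 14.5485 / 1.20172 ≈ 12.1064 mm.

12.11 mm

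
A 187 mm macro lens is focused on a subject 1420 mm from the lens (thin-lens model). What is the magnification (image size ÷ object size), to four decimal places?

Thin lens: 1/f = 1/dₒ + 1/dᵢ → 1/dᵢ = 1/187 − 1/1420 = 0.0046434 mm⁻¹, so dᵢ ≈ 215.3609 mm.
Magnification m = dᵢ/dₒ = 215.3609/1420 ≈ 0.15166.

0.1517×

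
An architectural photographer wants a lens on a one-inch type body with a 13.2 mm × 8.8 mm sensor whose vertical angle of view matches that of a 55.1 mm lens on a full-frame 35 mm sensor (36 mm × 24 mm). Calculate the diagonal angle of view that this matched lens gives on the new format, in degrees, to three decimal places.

42.872°

Equal vertical AOV ⇒ f₂ = f₁ · 8.8/24 = 55.1 × 0.36667 ≈ 20.2033 mm.
Sensor diagonal = √(13.2² + 8.8²) = √251.6800 ≈ 15.8644 mm.
Diagonal AOV on the new format = 2·arctan(15.8644 / (2 × 20.2033)) = 2·arctan(0.39262) ≈ 42.8718°.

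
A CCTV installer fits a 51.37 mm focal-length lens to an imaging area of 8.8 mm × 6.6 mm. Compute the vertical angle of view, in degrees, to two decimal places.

Angle of view α = 2·arctan(h/2f) with h = 6.6 mm and f = 51.37 mm.
h/2f = 0.06424; arctan(0.06424) ≈ 3.6756°, so α ≈ 7.3512°.

7.35°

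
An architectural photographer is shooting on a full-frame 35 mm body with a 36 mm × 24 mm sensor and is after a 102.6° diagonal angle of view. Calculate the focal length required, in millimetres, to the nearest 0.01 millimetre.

Sensor diagonal = √(36² + 24²) = √1872.0000 ≈ 43.2666 mm.
From α = 2·arctan(d/2f) we get f = d / (2·tan(α/2)).
With d = 43.2666 mm and α/2 = 51.3°, tan(α/2) ≈ 1.24820, so f ≈ 43.2666 / 2.49641 ≈ 17.3315 mm.

17.33 mm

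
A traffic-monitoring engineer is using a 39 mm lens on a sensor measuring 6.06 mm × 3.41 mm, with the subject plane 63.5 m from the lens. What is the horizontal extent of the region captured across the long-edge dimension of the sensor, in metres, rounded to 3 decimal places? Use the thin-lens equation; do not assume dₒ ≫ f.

9.861 m

dₒ: 63.5 m = 63500 mm.
Similar triangles through the lens centre give W/dₒ = w/dᵢ; with 1/f = 1/dₒ + 1/dᵢ this gives W = w·(dₒ − f)/f.
W = 6.06 mm × (63500 − 39) / 39 = 6.06 × 1627.2051 ≈ 9860.863 mm = 9.86086 m.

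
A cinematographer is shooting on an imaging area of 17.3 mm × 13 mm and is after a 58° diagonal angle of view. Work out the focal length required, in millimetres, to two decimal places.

Sensor diagonal = √(17.3² + 13²) = √468.2900 ≈ 21.6400 mm.
From α = 2·arctan(d/2f) we get f = d / (2·tan(α/2)).
With d = 21.6400 mm and α/2 = 29°, tan(α/2) ≈ 0.55431, so f ≈ 21.6400 / 1.10862 ≈ 19.5198 mm.

19.52 mm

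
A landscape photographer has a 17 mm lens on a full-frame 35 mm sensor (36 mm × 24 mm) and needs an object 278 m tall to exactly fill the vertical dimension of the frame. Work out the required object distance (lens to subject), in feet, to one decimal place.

646.1 ft

W: 278 m = 278000 mm.
Magnification m = h/W = dᵢ/dₒ; combined with 1/f = 1/dₒ + 1/dᵢ this gives dₒ = f·(1 + W/h).
dₒ = 17 mm × (1 + 278000/24) = 17 × 11584.3333 ≈ 196933.667 mm = 196933.667/304.8 ft = 646.108 ft.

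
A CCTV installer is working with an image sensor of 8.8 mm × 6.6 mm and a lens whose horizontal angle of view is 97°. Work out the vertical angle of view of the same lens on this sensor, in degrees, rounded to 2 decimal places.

From the horizontal AOV: f = 8.8 / (2·tan(48.5°)) = 8.8 / 2.26059 ≈ 3.8928 mm.
Vertical AOV = 2·arctan(6.6 / (2 × 3.8928)) = 2·arctan(0.84772) ≈ 80.5773°.

80.58°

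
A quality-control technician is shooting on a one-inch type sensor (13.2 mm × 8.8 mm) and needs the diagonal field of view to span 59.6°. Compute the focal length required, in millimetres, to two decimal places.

Sensor diagonal = √(13.2² + 8.8²) = √251.6800 ≈ 15.8644 mm.
From α = 2·arctan(d/2f) we get f = d / (2·tan(α/2)).
With d = 15.8644 mm and α/2 = 29.8°, tan(α/2) ≈ 0.57271, so f ≈ 15.8644 / 1.14541 ≈ 13.8504 mm.

13.85 mm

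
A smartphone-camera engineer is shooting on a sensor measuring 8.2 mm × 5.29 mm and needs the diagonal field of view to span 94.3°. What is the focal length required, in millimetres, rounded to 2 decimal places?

Sensor diagonal = √(8.2² + 5.29²) = √95.2241 ≈ 9.7583 mm.
From α = 2·arctan(d/2f) we get f = d / (2·tan(α/2)).
With d = 9.7583 mm and α/2 = 47.15°, tan(α/2) ≈ 1.07801, so f ≈ 9.7583 / 2.15603 ≈ 4.5261 mm.

4.53 mm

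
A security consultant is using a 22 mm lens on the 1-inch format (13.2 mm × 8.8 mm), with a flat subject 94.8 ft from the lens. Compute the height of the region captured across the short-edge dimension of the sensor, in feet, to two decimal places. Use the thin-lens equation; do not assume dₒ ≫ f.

dₒ: 94.8 ft × 304.8 mm/ft = 28895.04 mm.
Similar triangles through the lens centre give W/dₒ = h/dᵢ; with 1/f = 1/dₒ + 1/dᵢ this gives W = h·(dₒ − f)/f.
W = 8.8 mm × (28895 − 22) / 22 = 8.8 × 1312.4109 ≈ 11549.216 mm = 11549.216/304.8 ft = 37.8911 ft.

37.89 ft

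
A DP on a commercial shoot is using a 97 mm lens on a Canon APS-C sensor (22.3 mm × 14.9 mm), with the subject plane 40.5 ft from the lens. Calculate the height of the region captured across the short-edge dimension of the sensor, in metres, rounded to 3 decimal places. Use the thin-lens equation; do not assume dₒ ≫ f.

1.881 m

dₒ: 40.5 ft × 304.8 mm/ft = 12344.40 mm.
Similar triangles through the lens centre give W/dₒ = h/dᵢ; with 1/f = 1/dₒ + 1/dᵢ this gives W = h·(dₒ − f)/f.
W = 14.9 mm × (12344.4 − 97) / 97 = 14.9 × 126.2619 ≈ 1881.302 mm = 1.8813 m.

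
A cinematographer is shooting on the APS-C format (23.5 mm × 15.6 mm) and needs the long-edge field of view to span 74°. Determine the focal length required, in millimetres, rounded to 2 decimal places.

From α = 2·arctan(w/2f) we get f = w / (2·tan(α/2)).
With w = 23.5 mm and α/2 = 37°, tan(α/2) ≈ 0.75355, so f ≈ 23.5 / 1.50711 ≈ 15.5928 mm.

15.59 mm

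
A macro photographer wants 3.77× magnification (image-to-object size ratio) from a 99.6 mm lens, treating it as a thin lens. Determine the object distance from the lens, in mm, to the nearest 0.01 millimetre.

126.02 mm

With m = dᵢ/dₒ and 1/f = 1/dₒ + 1/dᵢ, substituting dᵢ = m·dₒ gives 1/f = (1 + 1/m)/dₒ, hence dₒ = f·(1 + 1/m).
dₒ = 99.6 × (1 + 1/3.77) = 99.6 × 1.26525 ≈ 126.019 mm.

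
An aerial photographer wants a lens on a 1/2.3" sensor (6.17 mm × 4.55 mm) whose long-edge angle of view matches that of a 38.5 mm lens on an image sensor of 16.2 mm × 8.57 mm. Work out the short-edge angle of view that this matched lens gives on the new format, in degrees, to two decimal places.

Equal long-edge AOV ⇒ f₂ = f₁ · 6.17/16.2 = 38.5 × 0.38086 ≈ 14.6633 mm.
Short-edge AOV on the new format = 2·arctan(4.55 / (2 × 14.6633)) = 2·arctan(0.15515) ≈ 17.6382°.

17.64°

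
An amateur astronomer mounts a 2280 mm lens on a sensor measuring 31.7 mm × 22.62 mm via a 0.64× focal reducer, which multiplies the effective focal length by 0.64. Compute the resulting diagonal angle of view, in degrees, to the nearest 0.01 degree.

Effective focal length f = 2280 × 0.64 = 1459.2 mm.
Sensor diagonal = √(31.7² + 22.62²) = √1516.5544 ≈ 38.9430 mm.
α = 2·arctan(38.943 / (2 × 1459.2)) = 2·arctan(0.01334) ≈ 1.5290°.

1.53°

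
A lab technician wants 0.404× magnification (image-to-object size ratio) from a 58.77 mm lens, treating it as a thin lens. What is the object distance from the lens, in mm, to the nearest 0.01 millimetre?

204.24 mm

With m = dᵢ/dₒ and 1/f = 1/dₒ + 1/dᵢ, substituting dᵢ = m·dₒ gives 1/f = (1 + 1/m)/dₒ, hence dₒ = f·(1 + 1/m).
dₒ = 58.77 × (1 + 1/0.404) = 58.77 × 3.47525 ≈ 204.240 mm.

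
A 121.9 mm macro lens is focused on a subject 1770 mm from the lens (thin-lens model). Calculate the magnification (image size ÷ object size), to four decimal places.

Thin lens: 1/f = 1/dₒ + 1/dᵢ → 1/dᵢ = 1/121.9 − 1/1770 = 0.0076385 mm⁻¹, so dᵢ ≈ 130.9162 mm.
Magnification m = dᵢ/dₒ = 130.9162/1770 ≈ 0.07396.

0.0740×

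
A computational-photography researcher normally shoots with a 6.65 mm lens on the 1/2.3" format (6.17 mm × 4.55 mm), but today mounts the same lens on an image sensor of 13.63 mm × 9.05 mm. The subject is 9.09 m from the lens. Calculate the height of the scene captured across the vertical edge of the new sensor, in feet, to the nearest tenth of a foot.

The focal length stays 6.65 mm; the relevant sensor dimension is now h = 9.05 mm. Object distance dₒ = 9.09 m = 9090 mm.
Thin-lens field height W = h·(dₒ − f)/f = 9.05 × (9090 − 6.65)/6.65 ≈ 12361.552 mm = 12361.552/304.8 ft = 40.5563 ft.

40.6 ft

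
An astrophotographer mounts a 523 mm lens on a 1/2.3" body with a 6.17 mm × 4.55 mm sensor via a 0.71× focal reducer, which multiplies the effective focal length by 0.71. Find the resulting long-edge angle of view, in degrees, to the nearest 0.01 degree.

Effective focal length f = 523 × 0.71 = 371.33 mm.
α = 2·arctan(6.17 / (2 × 371.33)) = 2·arctan(0.00831) ≈ 0.9520°.

0.95°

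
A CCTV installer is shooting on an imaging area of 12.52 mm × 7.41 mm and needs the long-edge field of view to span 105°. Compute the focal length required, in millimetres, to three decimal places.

4.803 mm

From α = 2·arctan(w/2f) we get f = w / (2·tan(α/2)).
With w = 12.52 mm and α/2 = 52.5°, tan(α/2) ≈ 1.30323, so f ≈ 12.52 / 2.60645 ≈ 4.8035 mm.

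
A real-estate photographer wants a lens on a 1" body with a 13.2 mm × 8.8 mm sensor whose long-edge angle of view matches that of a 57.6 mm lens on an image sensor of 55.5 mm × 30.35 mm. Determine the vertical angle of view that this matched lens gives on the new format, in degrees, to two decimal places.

35.61°

Equal long-edge AOV ⇒ f₂ = f₁ · 13.2/55.5 = 57.6 × 0.23784 ≈ 13.6995 mm.
Vertical AOV on the new format = 2·arctan(8.8 / (2 × 13.6995)) = 2·arctan(0.32118) ≈ 35.6120°.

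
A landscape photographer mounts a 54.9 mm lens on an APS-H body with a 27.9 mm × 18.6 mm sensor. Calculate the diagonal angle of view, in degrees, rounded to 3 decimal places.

33.964°

Sensor diagonal = √(27.9² + 18.6²) = √1124.3700 ≈ 33.5316 mm.
Angle of view α = 2·arctan(d/2f) with d = 33.5316 mm and f = 54.9 mm.
d/2f = 0.30539; arctan(0.30539) ≈ 16.9821°, so α ≈ 33.9641°.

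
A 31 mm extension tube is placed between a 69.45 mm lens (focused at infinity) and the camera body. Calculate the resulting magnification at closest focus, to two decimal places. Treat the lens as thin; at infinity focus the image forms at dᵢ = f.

The tube moves the image plane from f to f + e, so dᵢ = 69.45 + 31 = 100.45 mm. Focus is achieved when 1/f = 1/dₒ + 1/dᵢ, giving dₒ = 1/(1/f − 1/(f+e)).
Magnification m = dᵢ/dₒ = (f+e)·(1/f − 1/(f+e)) = e/f = 31/69.45 ≈ 0.4464.

0.45×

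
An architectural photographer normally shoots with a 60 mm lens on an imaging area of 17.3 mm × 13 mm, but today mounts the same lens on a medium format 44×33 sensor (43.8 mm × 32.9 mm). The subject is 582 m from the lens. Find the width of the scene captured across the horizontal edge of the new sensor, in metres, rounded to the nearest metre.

425 m

The focal length stays 60 mm; the relevant sensor dimension is now w = 43.8 mm. Object distance dₒ = 582 m = 582000 mm.
Thin-lens field width W = w·(dₒ − f)/f = 43.8 × (582000 − 60)/60 ≈ 424816.200 mm = 424.816 m.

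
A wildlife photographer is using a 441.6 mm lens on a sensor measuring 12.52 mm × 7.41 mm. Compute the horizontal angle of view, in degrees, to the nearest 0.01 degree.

Angle of view α = 2·arctan(w/2f) with w = 12.52 mm and f = 441.6 mm.
w/2f = 0.01418; arctan(0.01418) ≈ 0.8122°, so α ≈ 1.6243°.

1.62°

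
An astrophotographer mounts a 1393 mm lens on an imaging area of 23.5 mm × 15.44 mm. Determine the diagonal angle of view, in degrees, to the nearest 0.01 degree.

Sensor diagonal = √(23.5² + 15.44²) = √790.6436 ≈ 28.1184 mm.
Angle of view α = 2·arctan(d/2f) with d = 28.1184 mm and f = 1393 mm.
d/2f = 0.01009; arctan(0.01009) ≈ 0.5783°, so α ≈ 1.1565°.

1.16°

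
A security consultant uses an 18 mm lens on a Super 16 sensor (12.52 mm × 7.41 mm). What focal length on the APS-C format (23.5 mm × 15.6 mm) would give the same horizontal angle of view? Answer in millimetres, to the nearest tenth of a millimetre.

Equal angle of view means equal width/f ratio, so f₂ = f₁ · (width₂/width₁) = 18 × 23.5/12.52.
f₂ = 18 × 1.87700 ≈ 33.786 mm.

33.8 mm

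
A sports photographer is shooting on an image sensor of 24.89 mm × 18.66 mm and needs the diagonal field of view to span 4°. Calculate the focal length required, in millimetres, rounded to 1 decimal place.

Sensor diagonal = √(24.89² + 18.66²) = √967.7077 ≈ 31.1080 mm.
From α = 2·arctan(d/2f) we get f = d / (2·tan(α/2)).
With d = 31.1080 mm and α/2 = 2°, tan(α/2) ≈ 0.03492, so f ≈ 31.1080 / 0.06984 ≈ 445.4083 mm.

445.4 mm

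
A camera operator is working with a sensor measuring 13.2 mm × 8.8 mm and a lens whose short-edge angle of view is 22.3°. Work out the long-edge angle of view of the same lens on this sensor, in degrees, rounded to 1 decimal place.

From the short-edge AOV: f = 8.8 / (2·tan(11.15°)) = 8.8 / 0.39420 ≈ 22.3239 mm.
Long-edge AOV = 2·arctan(13.2 / (2 × 22.3239)) = 2·arctan(0.29565) ≈ 32.9404°.

32.9°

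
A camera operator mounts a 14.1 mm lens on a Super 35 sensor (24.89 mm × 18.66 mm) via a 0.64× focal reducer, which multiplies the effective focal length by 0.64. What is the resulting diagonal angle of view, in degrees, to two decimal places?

119.76°

Effective focal length f = 14.1 × 0.64 = 9.024 mm.
Sensor diagonal = √(24.89² + 18.66²) = √967.7077 ≈ 31.1080 mm.
α = 2·arctan(31.108 / (2 × 9.024)) = 2·arctan(1.72363) ≈ 119.7578°.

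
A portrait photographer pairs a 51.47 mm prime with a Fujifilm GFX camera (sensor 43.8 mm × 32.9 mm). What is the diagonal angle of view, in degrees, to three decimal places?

Sensor diagonal = √(43.8² + 32.9²) = √3000.8500 ≈ 54.7800 mm.
Angle of view α = 2·arctan(d/2f) with d = 54.7800 mm and f = 51.47 mm.
d/2f = 0.53215; arctan(0.53215) ≈ 28.0199°, so α ≈ 56.0398°.

56.040°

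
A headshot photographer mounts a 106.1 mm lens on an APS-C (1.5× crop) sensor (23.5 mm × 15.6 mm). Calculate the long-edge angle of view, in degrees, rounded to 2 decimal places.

Angle of view α = 2·arctan(w/2f) with w = 23.5 mm and f = 106.1 mm.
w/2f = 0.11074; arctan(0.11074) ≈ 6.3194°, so α ≈ 12.6389°.

12.64°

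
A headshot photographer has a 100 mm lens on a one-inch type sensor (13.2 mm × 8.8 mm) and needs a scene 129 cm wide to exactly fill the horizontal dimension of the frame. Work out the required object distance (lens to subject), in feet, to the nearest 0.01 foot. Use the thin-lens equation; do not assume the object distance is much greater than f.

32.39 ft

W: 129 cm = 1290 mm.
Magnification m = w/W = dᵢ/dₒ; combined with 1/f = 1/dₒ + 1/dᵢ this gives dₒ = f·(1 + W/w).
dₒ = 100 mm × (1 + 1290/13.2) = 100 × 98.7273 ≈ 9872.727 mm = 9872.727/304.8 ft = 32.3908 ft.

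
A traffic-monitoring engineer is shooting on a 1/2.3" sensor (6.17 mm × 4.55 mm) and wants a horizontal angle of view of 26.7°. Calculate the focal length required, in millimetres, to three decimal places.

From α = 2·arctan(w/2f) we get f = w / (2·tan(α/2)).
With w = 6.17 mm and α/2 = 13.35°, tan(α/2) ≈ 0.23731, so f ≈ 6.17 / 0.47462 ≈ 12.9998 mm.

13.000 mm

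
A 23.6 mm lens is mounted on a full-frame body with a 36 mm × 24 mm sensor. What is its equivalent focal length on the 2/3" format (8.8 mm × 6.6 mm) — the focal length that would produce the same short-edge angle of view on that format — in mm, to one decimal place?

Equal angle of view means equal height/f ratio, so f₂ = f₁ · (height₂/height₁) = 23.6 × 6.6/24.
f₂ = 23.6 × 0.27500 ≈ 6.490 mm.

6.5 mm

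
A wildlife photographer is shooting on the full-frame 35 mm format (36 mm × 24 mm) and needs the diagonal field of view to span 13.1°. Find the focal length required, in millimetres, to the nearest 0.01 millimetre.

188.41 mm

Sensor diagonal = √(36² + 24²) = √1872.0000 ≈ 43.2666 mm.
From α = 2·arctan(d/2f) we get f = d / (2·tan(α/2)).
With d = 43.2666 mm and α/2 = 6.55°, tan(α/2) ≈ 0.11482, so f ≈ 43.2666 / 0.22964 ≈ 188.4111 mm.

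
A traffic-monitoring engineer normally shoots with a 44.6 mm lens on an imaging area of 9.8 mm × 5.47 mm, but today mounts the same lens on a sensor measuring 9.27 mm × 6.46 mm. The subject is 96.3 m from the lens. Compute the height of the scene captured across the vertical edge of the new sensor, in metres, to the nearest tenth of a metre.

The focal length stays 44.6 mm; the relevant sensor dimension is now h = 6.46 mm. Object distance dₒ = 96.3 m = 96300 mm.
Thin-lens field height W = h·(dₒ − f)/f = 6.46 × (96300 − 44.6)/44.6 ≈ 13941.926 mm = 13.9419 m.

13.9 m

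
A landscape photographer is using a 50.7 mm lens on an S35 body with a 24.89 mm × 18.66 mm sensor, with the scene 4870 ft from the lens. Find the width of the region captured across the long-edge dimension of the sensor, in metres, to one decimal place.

dₒ: 4870 ft × 304.8 mm/ft = 1484375.95 mm.
Similar triangles through the lens centre give W/dₒ = w/dᵢ; with 1/f = 1/dₒ + 1/dᵢ this gives W = w·(dₒ − f)/f.
W = 24.89 mm × (1.48438e+06 − 50.7) / 50.7 = 24.89 × 29276.6322 ≈ 728695.375 mm = 728.695 m.

728.7 m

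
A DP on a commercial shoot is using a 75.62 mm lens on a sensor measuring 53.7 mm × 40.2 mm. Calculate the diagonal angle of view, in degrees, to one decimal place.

47.8°

Sensor diagonal = √(53.7² + 40.2²) = √4499.7300 ≈ 67.0800 mm.
Angle of view α = 2·arctan(d/2f) with d = 67.0800 mm and f = 75.62 mm.
d/2f = 0.44353; arctan(0.44353) ≈ 23.9189°, so α ≈ 47.8378°.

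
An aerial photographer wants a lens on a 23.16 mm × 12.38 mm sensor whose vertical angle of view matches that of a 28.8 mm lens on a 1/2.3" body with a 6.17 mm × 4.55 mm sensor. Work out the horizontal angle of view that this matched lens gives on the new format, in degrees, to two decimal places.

16.81°

Equal vertical AOV ⇒ f₂ = f₁ · 12.38/4.55 = 28.8 × 2.72088 ≈ 78.3613 mm.
Horizontal AOV on the new format = 2·arctan(23.16 / (2 × 78.3613)) = 2·arctan(0.14778) ≈ 16.8123°.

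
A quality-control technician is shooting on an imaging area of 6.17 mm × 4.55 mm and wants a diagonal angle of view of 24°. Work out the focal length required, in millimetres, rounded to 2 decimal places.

18.03 mm

Sensor diagonal = √(6.17² + 4.55²) = √58.7714 ≈ 7.6663 mm.
From α = 2·arctan(d/2f) we get f = d / (2·tan(α/2)).
With d = 7.6663 mm and α/2 = 12°, tan(α/2) ≈ 0.21256, so f ≈ 7.6663 / 0.42511 ≈ 18.0334 mm.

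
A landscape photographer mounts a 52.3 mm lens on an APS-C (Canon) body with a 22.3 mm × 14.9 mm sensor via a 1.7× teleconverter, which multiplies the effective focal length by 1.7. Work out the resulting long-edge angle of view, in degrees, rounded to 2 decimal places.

Effective focal length f = 52.3 × 1.7 = 88.91 mm.
α = 2·arctan(22.3 / (2 × 88.91)) = 2·arctan(0.12541) ≈ 14.2960°.

14.30°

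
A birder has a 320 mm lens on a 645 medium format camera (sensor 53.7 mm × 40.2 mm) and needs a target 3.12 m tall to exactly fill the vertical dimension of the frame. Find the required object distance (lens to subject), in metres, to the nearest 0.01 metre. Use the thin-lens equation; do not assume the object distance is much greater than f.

W: 3.12 m = 3120 mm.
Magnification m = h/W = dᵢ/dₒ; combined with 1/f = 1/dₒ + 1/dᵢ this gives dₒ = f·(1 + W/h).
dₒ = 320 mm × (1 + 3120/40.2) = 320 × 78.6119 ≈ 25155.821 mm = 25.1558 m.

25.16 m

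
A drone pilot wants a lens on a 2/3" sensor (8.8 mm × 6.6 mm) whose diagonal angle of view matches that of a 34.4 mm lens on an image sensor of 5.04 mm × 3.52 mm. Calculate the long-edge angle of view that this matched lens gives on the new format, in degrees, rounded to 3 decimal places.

Sensor diagonal = √(5.04² + 3.52²) = √37.7920 ≈ 6.1475 mm.
Sensor diagonal = √(8.8² + 6.6²) = √121.0000 ≈ 11.0000 mm.
Equal diagonal AOV ⇒ f₂ = f₁ · 11.0000/6.1475 = 34.4 × 1.78934 ≈ 61.5533 mm.
Long-edge AOV on the new format = 2·arctan(8.8 / (2 × 61.5533)) = 2·arctan(0.07148) ≈ 8.1774°.

8.177°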